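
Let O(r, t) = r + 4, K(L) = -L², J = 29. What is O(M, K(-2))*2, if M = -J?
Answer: -50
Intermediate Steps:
M = -29 (M = -1*29 = -29)
O(r, t) = 4 + r
O(M, K(-2))*2 = (4 - 29)*2 = -25*2 = -50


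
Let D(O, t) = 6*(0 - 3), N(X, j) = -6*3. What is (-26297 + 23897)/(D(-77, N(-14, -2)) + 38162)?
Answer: -75/1192 ≈ -0.062919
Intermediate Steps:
N(X, j) = -18
D(O, t) = -18 (D(O, t) = 6*(-3) = -18)
(-26297 + 23897)/(D(-77, N(-14, -2)) + 38162) = (-26297 + 23897)/(-18 + 38162) = -2400/38144 = -2400*1/38144 = -75/1192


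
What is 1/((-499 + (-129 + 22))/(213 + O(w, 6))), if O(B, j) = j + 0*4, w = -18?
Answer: -73/202 ≈ -0.36139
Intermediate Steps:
O(B, j) = j (O(B, j) = j + 0 = j)
1/((-499 + (-129 + 22))/(213 + O(w, 6))) = 1/((-499 + (-129 + 22))/(213 + 6)) = 1/((-499 - 107)/219) = 1/(-606*1/219) = 1/(-202/73) = -73/202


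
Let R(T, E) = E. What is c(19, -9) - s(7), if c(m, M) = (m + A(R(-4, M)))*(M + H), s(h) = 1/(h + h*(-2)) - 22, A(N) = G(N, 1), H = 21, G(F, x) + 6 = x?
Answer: 1331/7 ≈ 190.14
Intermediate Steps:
G(F, x) = -6 + x
A(N) = -5 (A(N) = -6 + 1 = -5)
s(h) = -22 - 1/h (s(h) = 1/(h - 2*h) - 22 = 1/(-h) - 22 = -1/h - 22 = -22 - 1/h)
c(m, M) = (-5 + m)*(21 + M) (c(m, M) = (m - 5)*(M + 21) = (-5 + m)*(21 + M))
c(19, -9) - s(7) = (-105 - 5*(-9) + 21*19 - 9*19) - (-22 - 1/7) = (-105 + 45 + 399 - 171) - (-22 - 1*⅐) = 168 - (-22 - ⅐) = 168 - 1*(-155/7) = 168 + 155/7 = 1331/7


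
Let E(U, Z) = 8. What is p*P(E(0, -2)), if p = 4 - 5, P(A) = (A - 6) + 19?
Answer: -21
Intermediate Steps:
P(A) = 13 + A (P(A) = (-6 + A) + 19 = 13 + A)
p = -1
p*P(E(0, -2)) = -(13 + 8) = -1*21 = -21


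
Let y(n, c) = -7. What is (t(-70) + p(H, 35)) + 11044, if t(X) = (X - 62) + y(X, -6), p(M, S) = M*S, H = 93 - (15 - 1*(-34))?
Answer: 12445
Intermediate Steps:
H = 44 (H = 93 - (15 + 34) = 93 - 1*49 = 93 - 49 = 44)
t(X) = -69 + X (t(X) = (X - 62) - 7 = (-62 + X) - 7 = -69 + X)
(t(-70) + p(H, 35)) + 11044 = ((-69 - 70) + 44*35) + 11044 = (-139 + 1540) + 11044 = 1401 + 11044 = 12445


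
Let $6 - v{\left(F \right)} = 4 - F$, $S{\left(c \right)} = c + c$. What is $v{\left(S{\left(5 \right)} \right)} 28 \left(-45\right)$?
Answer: $-15120$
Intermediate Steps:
$S{\left(c \right)} = 2 c$
$v{\left(F \right)} = 2 + F$ ($v{\left(F \right)} = 6 - \left(4 - F\right) = 6 + \left(-4 + F\right) = 2 + F$)
$v{\left(S{\left(5 \right)} \right)} 28 \left(-45\right) = \left(2 + 2 \cdot 5\right) 28 \left(-45\right) = \left(2 + 10\right) 28 \left(-45\right) = 12 \cdot 28 \left(-45\right) = 336 \left(-45\right) = -15120$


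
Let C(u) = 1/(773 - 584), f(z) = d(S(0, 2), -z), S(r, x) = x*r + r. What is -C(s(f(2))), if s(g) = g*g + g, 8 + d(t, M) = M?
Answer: -1/189 ≈ -0.0052910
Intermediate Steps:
S(r, x) = r + r*x (S(r, x) = r*x + r = r + r*x)
d(t, M) = -8 + M
f(z) = -8 - z
s(g) = g + g² (s(g) = g² + g = g + g²)
C(u) = 1/189
-C(s(f(2))) = -1*1/189 = -1/189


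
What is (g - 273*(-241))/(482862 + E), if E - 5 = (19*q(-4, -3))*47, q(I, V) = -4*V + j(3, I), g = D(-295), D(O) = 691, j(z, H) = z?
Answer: 33242/248131 ≈ 0.13397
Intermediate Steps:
g = 691
q(I, V) = 3 - 4*V (q(I, V) = -4*V + 3 = 3 - 4*V)
E = 13400 (E = 5 + (19*(3 - 4*(-3)))*47 = 5 + (19*(3 + 12))*47 = 5 + (19*15)*47 = 5 + 285*47 = 5 + 13395 = 13400)
(g - 273*(-241))/(482862 + E) = (691 - 273*(-241))/(482862 + 13400) = (691 + 65793)/496262 = 66484*(1/496262) = 33242/248131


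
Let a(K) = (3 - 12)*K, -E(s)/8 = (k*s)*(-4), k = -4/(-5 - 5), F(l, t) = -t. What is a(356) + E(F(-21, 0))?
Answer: -3204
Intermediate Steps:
k = ⅖ (k = -4/(-10) = -4*(-⅒) = ⅖ ≈ 0.40000)
E(s) = 64*s/5 (E(s) = -8*2*s/5*(-4) = -(-64)*s/5 = 64*s/5)
a(K) = -9*K
a(356) + E(F(-21, 0)) = -9*356 + 64*(-1*0)/5 = -3204 + (64/5)*0 = -3204 + 0 = -3204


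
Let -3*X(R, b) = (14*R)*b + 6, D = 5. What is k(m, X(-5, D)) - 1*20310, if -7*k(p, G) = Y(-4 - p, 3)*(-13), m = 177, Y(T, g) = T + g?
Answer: -144484/7 ≈ -20641.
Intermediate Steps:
X(R, b) = -2 - 14*R*b/3 (X(R, b) = -((14*R)*b + 6)/3 = -(14*R*b + 6)/3 = -(6 + 14*R*b)/3 = -2 - 14*R*b/3)
k(p, G) = -13/7 - 13*p/7 (k(p, G) = -((-4 - p) + 3)*(-13)/7 = -(-1 - p)*(-13)/7 = -(13 + 13*p)/7 = -13/7 - 13*p/7)
k(m, X(-5, D)) - 1*20310 = (-13/7 - 13/7*177) - 1*20310 = (-13/7 - 2301/7) - 20310 = -2314/7 - 20310 = -144484/7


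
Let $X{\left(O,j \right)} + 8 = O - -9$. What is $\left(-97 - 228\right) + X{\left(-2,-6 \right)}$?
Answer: $-326$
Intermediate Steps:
$X{\left(O,j \right)} = 1 + O$ ($X{\left(O,j \right)} = -8 + \left(O - -9\right) = -8 + \left(O + 9\right) = -8 + \left(9 + O\right) = 1 + O$)
$\left(-97 - 228\right) + X{\left(-2,-6 \right)} = \left(-97 - 228\right) + \left(1 - 2\right) = -325 - 1 = -326$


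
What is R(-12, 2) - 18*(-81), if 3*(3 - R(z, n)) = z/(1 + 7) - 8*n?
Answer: 8801/6 ≈ 1466.8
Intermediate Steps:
R(z, n) = 3 - z/24 + 8*n/3 (R(z, n) = 3 - (z/(1 + 7) - 8*n)/3 = 3 - (z/8 - 8*n)/3 = 3 - (-8*n + z/8)/3 = 3 + (-z/24 + 8*n/3) = 3 - z/24 + 8*n/3)
R(-12, 2) - 18*(-81) = (3 - 1/24*(-12) + (8/3)*2) - 18*(-81) = (3 + ½ + 16/3) + 1458 = 53/6 + 1458 = 8801/6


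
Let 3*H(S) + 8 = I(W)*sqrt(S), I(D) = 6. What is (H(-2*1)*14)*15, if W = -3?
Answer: -560 + 420*I*sqrt(2) ≈ -560.0 + 593.97*I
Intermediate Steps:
H(S) = -8/3 + 2*sqrt(S) (H(S) = -8/3 + (6*sqrt(S))/3 = -8/3 + 2*sqrt(S))
(H(-2*1)*14)*15 = ((-8/3 + 2*sqrt(-2*1))*14)*15 = ((-8/3 + 2*sqrt(-2))*14)*15 = ((-8/3 + 2*(I*sqrt(2)))*14)*15 = ((-8/3 + 2*I*sqrt(2))*14)*15 = (-112/3 + 28*I*sqrt(2))*15 = -560 + 420*I*sqrt(2)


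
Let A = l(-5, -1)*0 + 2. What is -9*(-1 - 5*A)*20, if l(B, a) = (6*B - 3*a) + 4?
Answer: 1980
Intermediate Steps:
l(B, a) = 4 - 3*a + 6*B (l(B, a) = (-3*a + 6*B) + 4 = 4 - 3*a + 6*B)
A = 2 (A = (4 - 3*(-1) + 6*(-5))*0 + 2 = (4 + 3 - 30)*0 + 2 = -23*0 + 2 = 0 + 2 = 2)
-9*(-1 - 5*A)*20 = -9*(-1 - 5*2)*20 = -9*(-1 - 10)*20 = -9*(-11)*20 = 99*20 = 1980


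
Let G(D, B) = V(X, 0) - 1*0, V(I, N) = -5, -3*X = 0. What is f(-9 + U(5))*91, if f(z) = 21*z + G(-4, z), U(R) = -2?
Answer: -21476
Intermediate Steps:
X = 0 (X = -⅓*0 = 0)
G(D, B) = -5 (G(D, B) = -5 - 1*0 = -5 + 0 = -5)
f(z) = -5 + 21*z (f(z) = 21*z - 5 = -5 + 21*z)
f(-9 + U(5))*91 = (-5 + 21*(-9 - 2))*91 = (-5 + 21*(-11))*91 = (-5 - 231)*91 = -236*91 = -21476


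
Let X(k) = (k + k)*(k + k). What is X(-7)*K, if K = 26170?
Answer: 5129320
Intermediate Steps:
X(k) = 4*k² (X(k) = (2*k)*(2*k) = 4*k²)
X(-7)*K = (4*(-7)²)*26170 = (4*49)*26170 = 196*26170 = 5129320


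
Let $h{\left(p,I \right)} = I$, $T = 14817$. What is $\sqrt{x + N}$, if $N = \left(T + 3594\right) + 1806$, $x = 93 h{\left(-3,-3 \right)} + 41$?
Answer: $\sqrt{19979} \approx 141.35$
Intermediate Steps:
$x = -238$ ($x = 93 \left(-3\right) + 41 = -279 + 41 = -238$)
$N = 20217$ ($N = \left(14817 + 3594\right) + 1806 = 18411 + 1806 = 20217$)
$\sqrt{x + N} = \sqrt{-238 + 20217} = \sqrt{19979}$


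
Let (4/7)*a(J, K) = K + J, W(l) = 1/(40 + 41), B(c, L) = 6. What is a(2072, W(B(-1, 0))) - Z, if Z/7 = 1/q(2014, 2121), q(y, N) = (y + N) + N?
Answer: 1837435117/506736 ≈ 3626.0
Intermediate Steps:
q(y, N) = y + 2*N (q(y, N) = (N + y) + N = y + 2*N)
W(l) = 1/81
a(J, K) = 7*J/4 + 7*K/4 (a(J, K) = 7*(K + J)/4 = 7*(J + K)/4 = 7*J/4 + 7*K/4)
Z = 7/6256 (Z = 7/(2014 + 2*2121) = 7/(2014 + 4242) = 7/6256 ≈ 0.0011189)
a(2072, W(B(-1, 0))) - Z = ((7/4)*2072 + (7/4)*(1/81)) - 1*7/6256 = (3626 + 7/324) - 7/6256 = 1174831/324 - 7/6256 = 1837435117/506736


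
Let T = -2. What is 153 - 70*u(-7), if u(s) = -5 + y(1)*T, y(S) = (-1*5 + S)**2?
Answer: 2743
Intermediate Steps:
y(S) = (-5 + S)**2
u(s) = -37 (u(s) = -5 + (-5 + 1)**2*(-2) = -5 + (-4)**2*(-2) = -5 + 16*(-2) = -5 - 32 = -37)
153 - 70*u(-7) = 153 - 70*(-37) = 153 + 2590 = 2743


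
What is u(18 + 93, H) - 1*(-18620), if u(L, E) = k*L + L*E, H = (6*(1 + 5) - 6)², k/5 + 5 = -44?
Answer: 91325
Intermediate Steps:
k = -245 (k = -25 + 5*(-44) = -25 - 220 = -245)
H = 900 (H = (6*6 - 6)² = (36 - 6)² = 30² = 900)
u(L, E) = -245*L + E*L (u(L, E) = -245*L + L*E = -245*L + E*L)
u(18 + 93, H) - 1*(-18620) = (18 + 93)*(-245 + 900) - 1*(-18620) = 111*655 + 18620 = 72705 + 18620 = 91325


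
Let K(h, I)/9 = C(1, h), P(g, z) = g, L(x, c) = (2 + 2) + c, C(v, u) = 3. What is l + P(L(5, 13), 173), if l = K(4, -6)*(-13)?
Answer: -334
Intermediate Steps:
L(x, c) = 4 + c
K(h, I) = 27 (K(h, I) = 9*3 = 27)
l = -351 (l = 27*(-13) = -351)
l + P(L(5, 13), 173) = -351 + (4 + 13) = -351 + 17 = -334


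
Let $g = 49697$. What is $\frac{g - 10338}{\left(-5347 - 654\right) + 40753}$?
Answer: $\frac{39359}{34752} \approx 1.1326$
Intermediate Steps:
$\frac{g - 10338}{\left(-5347 - 654\right) + 40753} = \frac{49697 - 10338}{\left(-5347 - 654\right) + 40753} = \frac{39359}{-6001 + 40753} = \frac{39359}{34752}$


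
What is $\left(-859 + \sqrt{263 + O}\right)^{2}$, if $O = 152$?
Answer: $\left(859 - \sqrt{415}\right)^{2} \approx 7.033 \cdot 10^{5}$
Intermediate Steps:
$\left(-859 + \sqrt{263 + O}\right)^{2} = \left(-859 + \sqrt{263 + 152}\right)^{2} = \left(-859 + \sqrt{415}\right)^{2}$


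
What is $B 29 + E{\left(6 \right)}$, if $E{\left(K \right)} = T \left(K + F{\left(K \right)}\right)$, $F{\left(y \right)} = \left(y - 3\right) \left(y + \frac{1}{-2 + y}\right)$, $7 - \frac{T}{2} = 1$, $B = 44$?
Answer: $1573$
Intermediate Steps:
$T = 12$ ($T = 14 - 2 = 12$)
$F{\left(y \right)} = \left(-3 + y\right) \left(y + \frac{1}{-2 + y}\right)$
$E{\left(K \right)} = 12 K + \frac{12 \left(-3 + K^{3} - 5 K^{2} + 7 K\right)}{-2 + K}$ ($E{\left(K \right)} = 12 \left(K + \frac{-3 + K^{3} - 5 K^{2} + 7 K}{-2 + K}\right) = 12 K + \frac{12 \left(-3 + K^{3} - 5 K^{2} + 7 K\right)}{-2 + K}$)
$B 29 + E{\left(6 \right)} = 44 \cdot 29 + \frac{12 \left(-3 + 6^{3} - 4 \cdot 6^{2} + 5 \cdot 6\right)}{-2 + 6} = 1276 + \frac{12 \left(-3 + 216 - 144 + 30\right)}{4} = 1276 + 12 \cdot \frac{1}{4} \left(-3 + 216 - 144 + 30\right) = 1276 + 12 \cdot \frac{1}{4} \cdot 99 = 1276 + 297 = 1573$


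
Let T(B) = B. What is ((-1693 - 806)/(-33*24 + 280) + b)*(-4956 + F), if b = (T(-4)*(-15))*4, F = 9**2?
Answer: -611222625/512 ≈ -1.1938e+6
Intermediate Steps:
F = 81
b = 240 (b = -4*(-15)*4 = 60*4 = 240)
((-1693 - 806)/(-33*24 + 280) + b)*(-4956 + F) = ((-1693 - 806)/(-33*24 + 280) + 240)*(-4956 + 81) = (-2499/(-792 + 280) + 240)*(-4875) = (-2499/(-512) + 240)*(-4875) = (-2499*(-1/512) + 240)*(-4875) = (2499/512 + 240)*(-4875) = (125379/512)*(-4875) = -611222625/512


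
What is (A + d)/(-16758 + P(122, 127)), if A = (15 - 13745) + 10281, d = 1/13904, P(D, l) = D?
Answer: 47954895/231306944 ≈ 0.20732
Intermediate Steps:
d = 1/13904 ≈ 7.1922e-5
A = -3449 (A = -13730 + 10281 = -3449)
(A + d)/(-16758 + P(122, 127)) = (-3449 + 1/13904)/(-16758 + 122) = -47954895/13904/(-16636) = -47954895/13904*(-1/16636) = 47954895/231306944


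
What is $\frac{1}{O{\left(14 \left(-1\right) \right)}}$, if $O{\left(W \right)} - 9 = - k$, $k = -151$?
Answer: $\frac{1}{160} \approx 0.00625$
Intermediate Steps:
$O{\left(W \right)} = 160$ ($O{\left(W \right)} = 9 - -151 = 9 + 151 = 160$)
$\frac{1}{O{\left(14 \left(-1\right) \right)}} = \frac{1}{160}$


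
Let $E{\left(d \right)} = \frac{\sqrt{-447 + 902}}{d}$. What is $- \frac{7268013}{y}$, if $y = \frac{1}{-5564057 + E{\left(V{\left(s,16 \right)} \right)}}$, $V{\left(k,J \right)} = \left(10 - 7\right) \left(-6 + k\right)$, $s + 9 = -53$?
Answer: $40439638608741 + \frac{2422671 \sqrt{455}}{68} \approx 4.044 \cdot 10^{13}$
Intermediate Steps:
$s = -62$ ($s = -9 - 53 = -62$)
$V{\left(k,J \right)} = -18 + 3 k$ ($V{\left(k,J \right)} = 3 \left(-6 + k\right) = -18 + 3 k$)
$E{\left(d \right)} = \frac{\sqrt{455}}{d}$
$y = \frac{1}{-5564057 - \frac{\sqrt{455}}{204}}$ ($y = \frac{1}{-5564057 + \frac{\sqrt{455}}{-18 + 3 \left(-62\right)}} = \frac{1}{-5564057 + \frac{\sqrt{455}}{-18 - 186}} = \frac{1}{-5564057 + \frac{\sqrt{455}}{-204}} = \frac{1}{-5564057 + \sqrt{455} \left(- \frac{1}{204}\right)} = \frac{1}{-5564057 - \frac{\sqrt{455}}{204}} \approx -1.7973 \cdot 10^{-7}$)
$- \frac{7268013}{y} = - \frac{7268013}{- \frac{231553796112}{1288378520133545929} + \frac{204 \sqrt{455}}{1288378520133545929}}$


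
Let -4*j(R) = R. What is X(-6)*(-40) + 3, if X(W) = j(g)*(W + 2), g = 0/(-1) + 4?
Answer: -157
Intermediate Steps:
g = 4 (g = 0*(-1) + 4 = 0 + 4 = 4)
j(R) = -R/4
X(W) = -2 - W (X(W) = (-¼*4)*(W + 2) = -(2 + W) = -2 - W)
X(-6)*(-40) + 3 = (-2 - 1*(-6))*(-40) + 3 = (-2 + 6)*(-40) + 3 = 4*(-40) + 3 = -160 + 3 = -157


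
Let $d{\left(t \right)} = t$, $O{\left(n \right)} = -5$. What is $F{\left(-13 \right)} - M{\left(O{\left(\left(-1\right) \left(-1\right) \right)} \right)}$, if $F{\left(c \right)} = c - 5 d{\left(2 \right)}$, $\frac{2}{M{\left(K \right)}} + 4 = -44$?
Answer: $- \frac{551}{24} \approx -22.958$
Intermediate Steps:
$M{\left(K \right)} = - \frac{1}{24}$ ($M{\left(K \right)} = \frac{2}{-4 - 44} = \frac{2}{-48} = 2 \left(- \frac{1}{48}\right) = - \frac{1}{24}$)
$F{\left(c \right)} = -10 + c$ ($F{\left(c \right)} = c - 10 = -10 + c$)
$F{\left(-13 \right)} - M{\left(O{\left(\left(-1\right) \left(-1\right) \right)} \right)} = \left(-10 - 13\right) - - \frac{1}{24} = -23 + \frac{1}{24} = - \frac{551}{24}$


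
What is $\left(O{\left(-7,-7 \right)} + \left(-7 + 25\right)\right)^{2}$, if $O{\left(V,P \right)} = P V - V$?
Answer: $5476$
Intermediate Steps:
$O{\left(V,P \right)} = - V + P V$
$\left(O{\left(-7,-7 \right)} + \left(-7 + 25\right)\right)^{2} = \left(- 7 \left(-1 - 7\right) + \left(-7 + 25\right)\right)^{2} = \left(\left(-7\right) \left(-8\right) + 18\right)^{2} = \left(56 + 18\right)^{2} = 74^{2} = 5476$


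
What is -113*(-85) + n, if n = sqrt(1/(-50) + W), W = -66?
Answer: 9605 + I*sqrt(6602)/10 ≈ 9605.0 + 8.1253*I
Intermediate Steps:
n = I*sqrt(6602)/10 (n = sqrt(1/(-50) - 66) = sqrt(-1/50 - 66) = sqrt(-3301/50) = I*sqrt(6602)/10 ≈ 8.1253*I)
-113*(-85) + n = -113*(-85) + I*sqrt(6602)/10 = 9605 + I*sqrt(6602)/10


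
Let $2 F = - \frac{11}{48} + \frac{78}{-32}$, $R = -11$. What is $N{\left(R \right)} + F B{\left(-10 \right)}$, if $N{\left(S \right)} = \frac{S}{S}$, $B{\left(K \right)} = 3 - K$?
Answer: $- \frac{49}{3} \approx -16.333$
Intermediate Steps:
$F = - \frac{4}{3}$ ($F = \frac{- \frac{11}{48} + \frac{78}{-32}}{2} = \frac{\left(-11\right) \frac{1}{48} + 78 \left(- \frac{1}{32}\right)}{2} = \frac{- \frac{11}{48} - \frac{39}{16}}{2} = \frac{1}{2} \left(- \frac{8}{3}\right) = - \frac{4}{3} \approx -1.3333$)
$N{\left(S \right)} = 1$
$N{\left(R \right)} + F B{\left(-10 \right)} = 1 - \frac{4 \left(3 - -10\right)}{3} = 1 - \frac{4 \left(3 + 10\right)}{3} = 1 - \frac{52}{3} = - \frac{49}{3}$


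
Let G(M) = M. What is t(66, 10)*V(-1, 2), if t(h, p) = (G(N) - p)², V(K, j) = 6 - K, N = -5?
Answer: 1575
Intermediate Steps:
t(h, p) = (-5 - p)²
t(66, 10)*V(-1, 2) = (5 + 10)²*(6 - 1*(-1)) = 15²*(6 + 1) = 225*7 = 1575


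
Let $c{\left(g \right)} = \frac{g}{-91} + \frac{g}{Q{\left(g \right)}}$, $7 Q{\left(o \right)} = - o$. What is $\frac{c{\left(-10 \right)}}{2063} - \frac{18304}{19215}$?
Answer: $- \frac{492616091}{515327085} \approx -0.95593$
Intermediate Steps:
$Q{\left(o \right)} = - \frac{o}{7}$ ($Q{\left(o \right)} = \frac{\left(-1\right) o}{7} = - \frac{o}{7}$)
$c{\left(g \right)} = -7 - \frac{g}{91}$ ($c{\left(g \right)} = \frac{g}{-91} + \frac{g}{\left(- \frac{1}{7}\right) g} = g \left(- \frac{1}{91}\right) + g \left(- \frac{7}{g}\right) = - \frac{g}{91} - 7 = -7 - \frac{g}{91}$)
$\frac{c{\left(-10 \right)}}{2063} - \frac{18304}{19215} = \frac{-7 - - \frac{10}{91}}{2063} - \frac{18304}{19215} = \left(-7 + \frac{10}{91}\right) \frac{1}{2063} - \frac{18304}{19215} = \left(- \frac{627}{91}\right) \frac{1}{2063} - \frac{18304}{19215} = - \frac{627}{187733} - \frac{18304}{19215} = - \frac{492616091}{515327085}$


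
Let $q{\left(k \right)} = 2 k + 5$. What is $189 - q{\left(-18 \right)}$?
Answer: $220$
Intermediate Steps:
$q{\left(k \right)} = 5 + 2 k$
$189 - q{\left(-18 \right)} = 189 - \left(5 + 2 \left(-18\right)\right) = 189 - \left(5 - 36\right) = 189 - -31 = 189 + 31 = 220$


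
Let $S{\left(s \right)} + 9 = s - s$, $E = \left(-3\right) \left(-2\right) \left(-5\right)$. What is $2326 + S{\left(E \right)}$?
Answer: $2317$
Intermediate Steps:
$E = -30$ ($E = 6 \left(-5\right) = -30$)
$S{\left(s \right)} = -9$ ($S{\left(s \right)} = -9 + \left(s - s\right) = -9 + 0 = -9$)
$2326 + S{\left(E \right)} = 2326 - 9 = 2317$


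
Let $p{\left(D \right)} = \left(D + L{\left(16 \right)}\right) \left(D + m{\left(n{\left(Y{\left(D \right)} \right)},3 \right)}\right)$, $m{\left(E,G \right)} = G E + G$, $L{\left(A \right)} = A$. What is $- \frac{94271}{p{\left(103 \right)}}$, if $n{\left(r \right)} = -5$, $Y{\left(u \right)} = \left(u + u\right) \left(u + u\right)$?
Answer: $- \frac{94271}{10829} \approx -8.7054$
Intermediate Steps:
$Y{\left(u \right)} = 4 u^{2}$ ($Y{\left(u \right)} = 2 u 2 u = 4 u^{2}$)
$m{\left(E,G \right)} = G + E G$ ($m{\left(E,G \right)} = E G + G = G + E G$)
$p{\left(D \right)} = \left(-12 + D\right) \left(16 + D\right)$ ($p{\left(D \right)} = \left(D + 16\right) \left(D + 3 \left(1 - 5\right)\right) = \left(16 + D\right) \left(D + 3 \left(-4\right)\right) = \left(16 + D\right) \left(D - 12\right) = \left(16 + D\right) \left(-12 + D\right) = \left(-12 + D\right) \left(16 + D\right)$)
$- \frac{94271}{p{\left(103 \right)}} = - \frac{94271}{-192 + 103^{2} + 4 \cdot 103} = - \frac{94271}{-192 + 10609 + 412} = - \frac{94271}{10829}$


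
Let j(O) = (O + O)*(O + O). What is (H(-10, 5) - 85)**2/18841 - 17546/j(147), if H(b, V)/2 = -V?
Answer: 224750357/814270338 ≈ 0.27601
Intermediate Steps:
H(b, V) = -2*V (H(b, V) = 2*(-V) = -2*V)
j(O) = 4*O**2 (j(O) = (2*O)*(2*O) = 4*O**2)
(H(-10, 5) - 85)**2/18841 - 17546/j(147) = (-2*5 - 85)**2/18841 - 17546/(4*147**2) = (-10 - 85)**2*(1/18841) - 17546/(4*21609) = (-95)**2*(1/18841) - 17546/86436 = 9025*(1/18841) - 17546*1/86436 = 9025/18841 - 8773/43218 = 224750357/814270338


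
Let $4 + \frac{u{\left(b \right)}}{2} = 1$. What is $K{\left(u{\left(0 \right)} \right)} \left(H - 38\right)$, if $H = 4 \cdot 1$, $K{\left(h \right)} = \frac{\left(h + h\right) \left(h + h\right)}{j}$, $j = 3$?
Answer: $-1632$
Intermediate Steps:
$u{\left(b \right)} = -6$ ($u{\left(b \right)} = -8 + 2 \cdot 1 = -8 + 2 = -6$)
$K{\left(h \right)} = \frac{4 h^{2}}{3}$ ($K{\left(h \right)} = \frac{\left(h + h\right) \left(h + h\right)}{3} = 2 h 2 h \frac{1}{3} = 4 h^{2} \cdot \frac{1}{3} = \frac{4 h^{2}}{3}$)
$H = 4$
$K{\left(u{\left(0 \right)} \right)} \left(H - 38\right) = \frac{4 \left(-6\right)^{2}}{3} \left(4 - 38\right) = \frac{4}{3} \cdot 36 \left(4 + \left(-49 + 11\right)\right) = 48 \left(4 - 38\right) = 48 \left(-34\right) = -1632$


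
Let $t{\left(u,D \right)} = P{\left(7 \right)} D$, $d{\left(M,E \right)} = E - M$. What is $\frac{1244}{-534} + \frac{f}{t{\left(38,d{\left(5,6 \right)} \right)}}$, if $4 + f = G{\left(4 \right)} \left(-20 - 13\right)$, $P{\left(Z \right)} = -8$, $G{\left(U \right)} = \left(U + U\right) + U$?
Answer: $\frac{12728}{267} \approx 47.67$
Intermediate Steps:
$G{\left(U \right)} = 3 U$ ($G{\left(U \right)} = 2 U + U = 3 U$)
$f = -400$ ($f = -4 + 3 \cdot 4 \left(-20 - 13\right) = -4 + 12 \left(-33\right) = -4 - 396 = -400$)
$t{\left(u,D \right)} = - 8 D$
$\frac{1244}{-534} + \frac{f}{t{\left(38,d{\left(5,6 \right)} \right)}} = \frac{1244}{-534} - \frac{400}{\left(-8\right) \left(6 - 5\right)} = 1244 \left(- \frac{1}{534}\right) - \frac{400}{\left(-8\right) \left(6 - 5\right)} = - \frac{622}{267} - \frac{400}{\left(-8\right) 1} = - \frac{622}{267} - \frac{400}{-8} = - \frac{622}{267} - -50 = - \frac{622}{267} + 50 = \frac{12728}{267}$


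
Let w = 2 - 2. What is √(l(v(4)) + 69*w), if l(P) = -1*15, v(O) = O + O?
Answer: I*√15 ≈ 3.873*I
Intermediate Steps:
v(O) = 2*O
l(P) = -15
w = 0
√(l(v(4)) + 69*w) = √(-15 + 69*0) = √(-15 + 0) = √(-15) = I*√15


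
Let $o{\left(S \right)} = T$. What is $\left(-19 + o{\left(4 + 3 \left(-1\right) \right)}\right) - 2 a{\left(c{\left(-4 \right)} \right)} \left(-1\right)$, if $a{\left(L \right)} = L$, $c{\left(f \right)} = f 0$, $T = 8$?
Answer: $0$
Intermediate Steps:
$c{\left(f \right)} = 0$
$o{\left(S \right)} = 8$
$\left(-19 + o{\left(4 + 3 \left(-1\right) \right)}\right) - 2 a{\left(c{\left(-4 \right)} \right)} \left(-1\right) = \left(-19 + 8\right) \left(-2\right) 0 \left(-1\right) = - 11 \cdot 0 \left(-1\right) = \left(-11\right) 0 = 0$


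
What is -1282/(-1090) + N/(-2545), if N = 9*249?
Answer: 16400/55481 ≈ 0.29560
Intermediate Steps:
N = 2241
-1282/(-1090) + N/(-2545) = -1282/(-1090) + 2241/(-2545) = -1282*(-1/1090) + 2241*(-1/2545) = 641/545 - 2241/2545 = 16400/55481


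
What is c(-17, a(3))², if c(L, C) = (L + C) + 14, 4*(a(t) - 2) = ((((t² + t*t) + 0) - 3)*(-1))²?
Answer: 48841/16 ≈ 3052.6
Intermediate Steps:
a(t) = 2 + (3 - 2*t²)²/4 (a(t) = 2 + ((((t² + t*t) + 0) - 3)*(-1))²/4 = 2 + ((((t² + t²) + 0) - 3)*(-1))²/4 = 2 + (((2*t² + 0) - 3)*(-1))²/4 = 2 + ((2*t² - 3)*(-1))²/4 = 2 + ((-3 + 2*t²)*(-1))²/4 = 2 + (3 - 2*t²)²/4)
c(L, C) = 14 + C + L (c(L, C) = (C + L) + 14 = 14 + C + L)
c(-17, a(3))² = (14 + (2 + (-3 + 2*3²)²/4) - 17)² = (14 + (2 + (-3 + 2*9)²/4) - 17)² = (14 + (2 + (-3 + 18)²/4) - 17)² = (14 + (2 + (¼)*15²) - 17)² = (14 + (2 + (¼)*225) - 17)² = (14 + (2 + 225/4) - 17)² = (14 + 233/4 - 17)² = (221/4)² = 48841/16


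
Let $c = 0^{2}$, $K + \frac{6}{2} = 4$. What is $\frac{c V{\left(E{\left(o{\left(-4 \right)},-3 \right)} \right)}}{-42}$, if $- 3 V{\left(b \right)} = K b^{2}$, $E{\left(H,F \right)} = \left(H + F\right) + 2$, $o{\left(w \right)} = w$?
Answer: $0$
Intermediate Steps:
$K = 1$ ($K = -3 + 4 = 1$)
$E{\left(H,F \right)} = 2 + F + H$ ($E{\left(H,F \right)} = \left(F + H\right) + 2 = 2 + F + H$)
$c = 0$
$V{\left(b \right)} = - \frac{b^{2}}{3}$ ($V{\left(b \right)} = - \frac{1 b^{2}}{3} = - \frac{b^{2}}{3}$)
$\frac{c V{\left(E{\left(o{\left(-4 \right)},-3 \right)} \right)}}{-42} = \frac{0 \left(- \frac{\left(2 - 3 - 4\right)^{2}}{3}\right)}{-42} = 0 \left(- \frac{\left(-5\right)^{2}}{3}\right) \left(- \frac{1}{42}\right) = 0 \left(\left(- \frac{1}{3}\right) 25\right) \left(- \frac{1}{42}\right) = 0 \left(- \frac{25}{3}\right) \left(- \frac{1}{42}\right) = 0 \left(- \frac{1}{42}\right) = 0$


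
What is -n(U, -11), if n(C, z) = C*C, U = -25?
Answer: -625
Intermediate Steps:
n(C, z) = C²
-n(U, -11) = -1*(-25)² = -1*625 = -625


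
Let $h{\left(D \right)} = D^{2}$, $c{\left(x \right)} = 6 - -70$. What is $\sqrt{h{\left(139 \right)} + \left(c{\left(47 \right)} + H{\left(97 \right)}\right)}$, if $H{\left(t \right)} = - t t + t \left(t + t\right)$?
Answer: $\sqrt{28806} \approx 169.72$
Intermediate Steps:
$H{\left(t \right)} = t^{2}$ ($H{\left(t \right)} = - t^{2} + t 2 t = - t^{2} + 2 t^{2} = t^{2}$)
$c{\left(x \right)} = 76$ ($c{\left(x \right)} = 6 + 70 = 76$)
$\sqrt{h{\left(139 \right)} + \left(c{\left(47 \right)} + H{\left(97 \right)}\right)} = \sqrt{139^{2} + \left(76 + 97^{2}\right)} = \sqrt{19321 + \left(76 + 9409\right)} = \sqrt{19321 + 9485} = \sqrt{28806}$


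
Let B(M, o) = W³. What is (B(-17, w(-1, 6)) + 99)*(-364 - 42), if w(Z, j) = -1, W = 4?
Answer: -66178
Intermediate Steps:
B(M, o) = 64 (B(M, o) = 4³ = 64)
(B(-17, w(-1, 6)) + 99)*(-364 - 42) = (64 + 99)*(-364 - 42) = 163*(-406) = -66178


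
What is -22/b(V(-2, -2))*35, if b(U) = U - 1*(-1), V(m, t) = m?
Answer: 770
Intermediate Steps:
b(U) = 1 + U (b(U) = U + 1 = 1 + U)
-22/b(V(-2, -2))*35 = -22/(1 - 2)*35 = -22/(-1)*35 = -22*(-1)*35 = 22*35 = 770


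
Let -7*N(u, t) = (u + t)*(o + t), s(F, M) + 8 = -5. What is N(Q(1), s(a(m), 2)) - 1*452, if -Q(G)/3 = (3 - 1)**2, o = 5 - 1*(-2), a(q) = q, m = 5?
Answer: -3314/7 ≈ -473.43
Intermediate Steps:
s(F, M) = -13 (s(F, M) = -8 - 5 = -13)
o = 7 (o = 5 + 2 = 7)
Q(G) = -12 (Q(G) = -3*(3 - 1)**2 = -3*2**2 = -3*4 = -12)
N(u, t) = -(7 + t)*(t + u)/7 (N(u, t) = -(u + t)*(7 + t)/7 = -(t + u)*(7 + t)/7 = -(7 + t)*(t + u)/7)
N(Q(1), s(a(m), 2)) - 1*452 = (-1*(-13) - 1*(-12) - 1/7*(-13)**2 - 1/7*(-13)*(-12)) - 1*452 = (13 + 12 - 1/7*169 - 156/7) - 452 = (13 + 12 - 169/7 - 156/7) - 452 = -150/7 - 452 = -3314/7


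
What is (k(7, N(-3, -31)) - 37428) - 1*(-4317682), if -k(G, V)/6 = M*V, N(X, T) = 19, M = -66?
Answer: 4287778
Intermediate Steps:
k(G, V) = 396*V (k(G, V) = -(-396)*V = 396*V)
(k(7, N(-3, -31)) - 37428) - 1*(-4317682) = (396*19 - 37428) - 1*(-4317682) = (7524 - 37428) + 4317682 = -29904 + 4317682 = 4287778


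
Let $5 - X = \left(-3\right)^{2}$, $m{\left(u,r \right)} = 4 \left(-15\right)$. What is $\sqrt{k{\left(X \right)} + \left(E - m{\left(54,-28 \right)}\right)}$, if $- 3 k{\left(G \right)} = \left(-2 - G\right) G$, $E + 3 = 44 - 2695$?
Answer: $\frac{13 i \sqrt{138}}{3} \approx 50.905 i$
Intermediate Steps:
$m{\left(u,r \right)} = -60$
$X = -4$ ($X = 5 - \left(-3\right)^{2} = 5 - 9 = -4$)
$E = -2654$ ($E = -3 + \left(44 - 2695\right) = -3 - 2651 = -2654$)
$k{\left(G \right)} = - \frac{G \left(-2 - G\right)}{3}$ ($k{\left(G \right)} = - \frac{\left(-2 - G\right) G}{3} = - \frac{G \left(-2 - G\right)}{3}$)
$\sqrt{k{\left(X \right)} + \left(E - m{\left(54,-28 \right)}\right)} = \sqrt{\frac{1}{3} \left(-4\right) \left(2 - 4\right) - 2594} = \sqrt{\frac{1}{3} \left(-4\right) \left(-2\right) + \left(-2654 + 60\right)} = \sqrt{\frac{8}{3} - 2594} = \sqrt{- \frac{7774}{3}} = \frac{13 i \sqrt{138}}{3}$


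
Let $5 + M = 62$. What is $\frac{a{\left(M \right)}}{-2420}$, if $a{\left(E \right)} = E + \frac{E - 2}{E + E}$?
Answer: $- \frac{6553}{275880} \approx -0.023753$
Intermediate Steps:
$M = 57$ ($M = -5 + 62 = 57$)
$a{\left(E \right)} = E + \frac{-2 + E}{2 E}$
$\frac{a{\left(M \right)}}{-2420} = \frac{\frac{1}{2} + 57 - \frac{1}{57}}{-2420} = \left(\frac{1}{2} + 57 - \frac{1}{57}\right) \left(- \frac{1}{2420}\right) = \frac{6553}{114} \left(- \frac{1}{2420}\right) = - \frac{6553}{275880}$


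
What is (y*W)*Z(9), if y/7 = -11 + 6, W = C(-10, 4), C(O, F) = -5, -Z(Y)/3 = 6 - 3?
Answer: -1575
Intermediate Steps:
Z(Y) = -9 (Z(Y) = -3*(6 - 3) = -3*3 = -9)
W = -5
y = -35 (y = 7*(-11 + 6) = 7*(-5) = -35)
(y*W)*Z(9) = -35*(-5)*(-9) = 175*(-9) = -1575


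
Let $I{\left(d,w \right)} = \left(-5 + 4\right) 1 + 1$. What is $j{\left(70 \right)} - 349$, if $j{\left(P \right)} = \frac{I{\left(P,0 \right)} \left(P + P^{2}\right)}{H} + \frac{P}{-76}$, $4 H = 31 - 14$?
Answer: $- \frac{13297}{38} \approx -349.92$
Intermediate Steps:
$I{\left(d,w \right)} = 0$ ($I{\left(d,w \right)} = \left(-1\right) 1 + 1 = -1 + 1 = 0$)
$H = \frac{17}{4}$ ($H = \frac{31 - 14}{4} = \frac{1}{4} \cdot 17 = \frac{17}{4} \approx 4.25$)
$j{\left(P \right)} = - \frac{P}{76}$ ($j{\left(P \right)} = \frac{0 \left(P + P^{2}\right)}{\frac{17}{4}} + \frac{P}{-76} = 0 \cdot \frac{4}{17} + P \left(- \frac{1}{76}\right) = 0 - \frac{P}{76} = - \frac{P}{76}$)
$j{\left(70 \right)} - 349 = \left(- \frac{1}{76}\right) 70 - 349 = - \frac{35}{38} - 349 = - \frac{13297}{38}$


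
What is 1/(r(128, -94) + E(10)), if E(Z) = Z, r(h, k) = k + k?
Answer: -1/178 ≈ -0.0056180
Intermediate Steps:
r(h, k) = 2*k
1/(r(128, -94) + E(10)) = 1/(2*(-94) + 10) = 1/(-188 + 10) = 1/(-178) = -1/178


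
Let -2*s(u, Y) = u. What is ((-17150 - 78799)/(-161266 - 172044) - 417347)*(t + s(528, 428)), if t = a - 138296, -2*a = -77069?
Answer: 27828260921663671/666620 ≈ 4.1745e+10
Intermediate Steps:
a = 77069/2 (a = -½*(-77069) = 77069/2 ≈ 38535.)
t = -199523/2 (t = 77069/2 - 138296 = -199523/2 ≈ -99762.)
s(u, Y) = -u/2
((-17150 - 78799)/(-161266 - 172044) - 417347)*(t + s(528, 428)) = ((-17150 - 78799)/(-161266 - 172044) - 417347)*(-199523/2 - ½*528) = (-95949/(-333310) - 417347)*(-199523/2 - 264) = (-95949*(-1/333310) - 417347)*(-200051/2) = (95949/333310 - 417347)*(-200051/2) = -139105832621/333310*(-200051/2) = 27828260921663671/666620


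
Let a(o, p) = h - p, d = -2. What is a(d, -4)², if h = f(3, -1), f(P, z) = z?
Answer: 9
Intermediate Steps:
h = -1
a(o, p) = -1 - p
a(d, -4)² = (-1 - 1*(-4))² = (-1 + 4)² = 3² = 9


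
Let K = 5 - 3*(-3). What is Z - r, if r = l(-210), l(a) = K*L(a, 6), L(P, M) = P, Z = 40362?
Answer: 43302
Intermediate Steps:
K = 14 (K = 5 + 9 = 14)
l(a) = 14*a
r = -2940 (r = 14*(-210) = -2940)
Z - r = 40362 - 1*(-2940) = 40362 + 2940 = 43302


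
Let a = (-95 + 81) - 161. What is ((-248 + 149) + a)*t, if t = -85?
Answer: 23290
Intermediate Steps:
a = -175 (a = -14 - 161 = -175)
((-248 + 149) + a)*t = ((-248 + 149) - 175)*(-85) = (-99 - 175)*(-85) = -274*(-85) = 23290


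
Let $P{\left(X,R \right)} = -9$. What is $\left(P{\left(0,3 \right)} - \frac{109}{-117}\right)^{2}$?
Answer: $\frac{891136}{13689} \approx 65.099$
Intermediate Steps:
$\left(P{\left(0,3 \right)} - \frac{109}{-117}\right)^{2} = \left(-9 - \frac{109}{-117}\right)^{2} = \left(-9 - - \frac{109}{117}\right)^{2} = \left(-9 + \frac{109}{117}\right)^{2} = \left(- \frac{944}{117}\right)^{2} = \frac{891136}{13689}$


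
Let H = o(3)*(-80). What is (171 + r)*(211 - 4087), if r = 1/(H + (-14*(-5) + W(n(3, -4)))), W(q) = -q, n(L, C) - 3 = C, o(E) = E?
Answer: -112008648/169 ≈ -6.6277e+5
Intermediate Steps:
n(L, C) = 3 + C
H = -240 (H = 3*(-80) = -240)
r = -1/169 (r = 1/(-240 + (-14*(-5) - (3 - 4))) = 1/(-240 + (70 - 1*(-1))) = 1/(-240 + (70 + 1)) = 1/(-240 + 71) = 1/(-169) = -1/169 ≈ -0.0059172)
(171 + r)*(211 - 4087) = (171 - 1/169)*(211 - 4087) = (28898/169)*(-3876) = -112008648/169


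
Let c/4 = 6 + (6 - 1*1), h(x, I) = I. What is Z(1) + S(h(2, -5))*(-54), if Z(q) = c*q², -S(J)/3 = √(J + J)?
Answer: 44 + 162*I*√10 ≈ 44.0 + 512.29*I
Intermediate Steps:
S(J) = -3*√2*√J (S(J) = -3*√(J + J) = -3*√2*√J)
c = 44 (c = 4*(6 + (6 - 1*1)) = 4*(6 + (6 - 1)) = 4*(6 + 5) = 4*11 = 44)
Z(q) = 44*q²
Z(1) + S(h(2, -5))*(-54) = 44*1² - 3*√2*√(-5)*(-54) = 44*1 - 3*√2*I*√5*(-54) = 44 - 3*I*√10*(-54) = 44 + 162*I*√10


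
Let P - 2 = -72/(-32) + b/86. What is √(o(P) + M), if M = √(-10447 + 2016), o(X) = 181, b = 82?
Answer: √(181 + I*√8431) ≈ 13.856 + 3.3135*I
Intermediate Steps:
P = 895/172 (P = 2 + (-72/(-32) + 82/86) = 2 + (-72*(-1/32) + 82*(1/86)) = 2 + (9/4 + 41/43) = 2 + 551/172 = 895/172 ≈ 5.2035)
M = I*√8431 (M = √(-8431) = I*√8431 ≈ 91.82*I)
√(o(P) + M) = √(181 + I*√8431)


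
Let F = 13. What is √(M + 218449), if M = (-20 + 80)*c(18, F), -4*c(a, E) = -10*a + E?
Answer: √220954 ≈ 470.06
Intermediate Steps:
c(a, E) = -E/4 + 5*a/2 (c(a, E) = -(-10*a + E)/4 = -(E - 10*a)/4 = -E/4 + 5*a/2)
M = 2505 (M = (-20 + 80)*(-¼*13 + (5/2)*18) = 60*(-13/4 + 45) = 60*(167/4) = 2505)
√(M + 218449) = √(2505 + 218449) = √220954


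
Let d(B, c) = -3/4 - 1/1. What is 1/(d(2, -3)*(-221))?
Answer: 4/1547 ≈ 0.0025856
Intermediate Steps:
d(B, c) = -7/4 (d(B, c) = -3*¼ - 1*1 = -¾ - 1 = -7/4)
1/(d(2, -3)*(-221)) = 1/(-7/4*(-221)) = 1/(1547/4) = 4/1547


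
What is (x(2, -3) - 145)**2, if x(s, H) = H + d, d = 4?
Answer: 20736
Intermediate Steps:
x(s, H) = 4 + H (x(s, H) = H + 4 = 4 + H)
(x(2, -3) - 145)**2 = ((4 - 3) - 145)**2 = (1 - 145)**2 = (-144)**2 = 20736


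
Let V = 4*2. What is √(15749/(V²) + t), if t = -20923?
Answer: I*√1323323/8 ≈ 143.79*I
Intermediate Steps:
V = 8
√(15749/(V²) + t) = √(15749/(8²) - 20923) = √(15749/64 - 20923) = √(-1323323/64) = I*√1323323/8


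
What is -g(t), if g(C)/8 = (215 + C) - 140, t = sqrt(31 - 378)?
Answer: -600 - 8*I*sqrt(347) ≈ -600.0 - 149.02*I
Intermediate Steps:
t = I*sqrt(347) (t = sqrt(-347) = I*sqrt(347) ≈ 18.628*I)
g(C) = 600 + 8*C (g(C) = 8*((215 + C) - 140) = 8*(75 + C) = 600 + 8*C)
-g(t) = -(600 + 8*(I*sqrt(347))) = -(600 + 8*I*sqrt(347)) = -600 - 8*I*sqrt(347)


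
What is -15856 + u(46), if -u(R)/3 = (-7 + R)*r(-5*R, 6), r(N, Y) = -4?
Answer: -15388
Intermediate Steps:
u(R) = -84 + 12*R (u(R) = -3*(-7 + R)*(-4) = -3*(28 - 4*R) = -84 + 12*R)
-15856 + u(46) = -15856 + (-84 + 12*46) = -15856 + (-84 + 552) = -15856 + 468 = -15388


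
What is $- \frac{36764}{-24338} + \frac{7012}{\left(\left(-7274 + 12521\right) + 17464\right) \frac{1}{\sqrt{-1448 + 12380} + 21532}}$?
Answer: $\frac{1837722104498}{276370159} + \frac{14024 \sqrt{2733}}{22711} \approx 6681.8$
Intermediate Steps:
$- \frac{36764}{-24338} + \frac{7012}{\left(\left(-7274 + 12521\right) + 17464\right) \frac{1}{\sqrt{-1448 + 12380} + 21532}} = \left(-36764\right) \left(- \frac{1}{24338}\right) + \frac{7012}{\left(5247 + 17464\right) \frac{1}{\sqrt{10932} + 21532}} = \frac{18382}{12169} + \frac{7012}{22711 \frac{1}{2 \sqrt{2733} + 21532}} = \frac{18382}{12169} + \frac{7012}{22711 \frac{1}{21532 + 2 \sqrt{2733}}} = \frac{18382}{12169} + 7012 \left(\frac{21532}{22711} + \frac{2 \sqrt{2733}}{22711}\right) = \frac{18382}{12169} + \left(\frac{150982384}{22711} + \frac{14024 \sqrt{2733}}{22711}\right) = \frac{1837722104498}{276370159} + \frac{14024 \sqrt{2733}}{22711}$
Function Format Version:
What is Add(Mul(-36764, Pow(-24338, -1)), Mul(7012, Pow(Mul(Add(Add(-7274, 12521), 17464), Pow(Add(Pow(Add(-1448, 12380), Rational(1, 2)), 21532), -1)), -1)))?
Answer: Add(Rational(1837722104498, 276370159), Mul(Rational(14024, 22711), Pow(2733, Rational(1, 2)))) ≈ 6681.8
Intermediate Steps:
Add(Mul(-36764, Pow(-24338, -1)), Mul(7012, Pow(Mul(Add(Add(-7274, 12521), 17464), Pow(Add(Pow(Add(-1448, 12380), Rational(1, 2)), 21532), -1)), -1))) = Add(Mul(-36764, Rational(-1, 24338)), Mul(7012, Pow(Mul(Add(5247, 17464), Pow(Add(Pow(10932, Rational(1, 2)), 21532), -1)), -1))) = Add(Rational(18382, 12169), Mul(7012, Pow(Mul(22711, Pow(Add(Mul(2, Pow(2733, Rational(1, 2))), 21532), -1)), -1))) = Add(Rational(18382, 12169), Mul(7012, Pow(Mul(22711, Pow(Add(21532, Mul(2, Pow(2733, Rational(1, 2)))), -1)), -1))) = Add(Rational(18382, 12169), Mul(7012, Add(Rational(21532, 22711), Mul(Rational(2, 22711), Pow(2733, Rational(1, 2)))))) = Add(Rational(18382, 12169), Add(Rational(150982384, 22711), Mul(Rational(14024, 22711), Pow(2733, Rational(1, 2))))) = Add(Rational(1837722104498, 276370159), Mul(Rational(14024, 22711), Pow(2733, Rational(1, 2))))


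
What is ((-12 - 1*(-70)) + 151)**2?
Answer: 43681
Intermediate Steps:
((-12 - 1*(-70)) + 151)**2 = ((-12 + 70) + 151)**2 = (58 + 151)**2 = 209**2 = 43681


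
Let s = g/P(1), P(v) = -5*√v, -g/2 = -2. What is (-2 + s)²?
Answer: 196/25 ≈ 7.8400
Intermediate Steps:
g = 4 (g = -2*(-2) = 4)
s = -⅘ (s = 4/((-5*√1)) = 4/((-5*1)) = 4/(-5) = 4*(-⅕) = -⅘ ≈ -0.80000)
(-2 + s)² = (-2 - ⅘)² = (-14/5)² = 196/25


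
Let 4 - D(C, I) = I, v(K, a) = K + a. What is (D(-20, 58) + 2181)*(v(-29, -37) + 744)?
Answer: 1442106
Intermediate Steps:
D(C, I) = 4 - I
(D(-20, 58) + 2181)*(v(-29, -37) + 744) = ((4 - 1*58) + 2181)*((-29 - 37) + 744) = ((4 - 58) + 2181)*(-66 + 744) = (-54 + 2181)*678 = 2127*678 = 1442106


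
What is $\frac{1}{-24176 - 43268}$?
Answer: $- \frac{1}{67444} \approx -1.4827 \cdot 10^{-5}$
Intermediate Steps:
$\frac{1}{-24176 - 43268} = \frac{1}{-67444} = - \frac{1}{67444}$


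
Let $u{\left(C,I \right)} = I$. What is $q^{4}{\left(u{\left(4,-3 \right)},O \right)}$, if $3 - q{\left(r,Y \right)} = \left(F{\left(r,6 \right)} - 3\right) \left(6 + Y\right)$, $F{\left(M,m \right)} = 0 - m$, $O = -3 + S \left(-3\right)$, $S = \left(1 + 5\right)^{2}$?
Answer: $787414868496$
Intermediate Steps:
$S = 36$ ($S = 6^{2} = 36$)
$O = -111$ ($O = -3 + 36 \left(-3\right) = -3 - 108 = -111$)
$F{\left(M,m \right)} = - m$
$q{\left(r,Y \right)} = 57 + 9 Y$ ($q{\left(r,Y \right)} = 3 - \left(\left(-1\right) 6 - 3\right) \left(6 + Y\right) = 3 - \left(-6 - 3\right) \left(6 + Y\right) = 3 - - 9 \left(6 + Y\right) = 3 - \left(-54 - 9 Y\right) = 3 + \left(54 + 9 Y\right) = 57 + 9 Y$)
$q^{4}{\left(u{\left(4,-3 \right)},O \right)} = \left(57 + 9 \left(-111\right)\right)^{4} = \left(57 - 999\right)^{4} = \left(-942\right)^{4} = 787414868496$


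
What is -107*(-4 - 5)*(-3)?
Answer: -2889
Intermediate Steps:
-107*(-4 - 5)*(-3) = -(-963)*(-3) = -107*27 = -2889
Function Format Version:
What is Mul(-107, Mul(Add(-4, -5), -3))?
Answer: -2889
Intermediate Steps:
Mul(-107, Mul(Add(-4, -5), -3)) = Mul(-107, Mul(-9, -3)) = Mul(-107, 27) = -2889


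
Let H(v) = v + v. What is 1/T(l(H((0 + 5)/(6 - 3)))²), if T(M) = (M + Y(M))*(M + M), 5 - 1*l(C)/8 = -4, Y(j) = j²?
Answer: 1/278681886720 ≈ 3.5883e-12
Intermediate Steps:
H(v) = 2*v
l(C) = 72 (l(C) = 40 - 8*(-4) = 40 + 32 = 72)
T(M) = 2*M*(M + M²) (T(M) = (M + M²)*(M + M) = (M + M²)*(2*M) = 2*M*(M + M²))
1/T(l(H((0 + 5)/(6 - 3)))²) = 1/(2*(72²)²*(1 + 72²)) = 1/(2*5184²*(1 + 5184)) = 1/(2*26873856*5185) = 1/278681886720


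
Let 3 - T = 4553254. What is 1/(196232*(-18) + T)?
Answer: -1/8085427 ≈ -1.2368e-7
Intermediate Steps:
T = -4553251 (T = 3 - 1*4553254 = 3 - 4553254 = -4553251)
1/(196232*(-18) + T) = 1/(196232*(-18) - 4553251) = 1/(-3532176 - 4553251) = 1/(-8085427) = -1/8085427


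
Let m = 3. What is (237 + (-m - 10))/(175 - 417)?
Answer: -112/121 ≈ -0.92562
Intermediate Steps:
(237 + (-m - 10))/(175 - 417) = (237 + (-1*3 - 10))/(175 - 417) = (237 + (-3 - 10))/(-242) = (237 - 13)*(-1/242) = 224*(-1/242) = -112/121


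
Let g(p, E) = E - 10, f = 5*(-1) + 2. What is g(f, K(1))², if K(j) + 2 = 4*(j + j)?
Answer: 16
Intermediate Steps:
K(j) = -2 + 8*j (K(j) = -2 + 4*(j + j) = -2 + 4*(2*j) = -2 + 8*j)
f = -3 (f = -5 + 2 = -3)
g(p, E) = -10 + E
g(f, K(1))² = (-10 + (-2 + 8*1))² = (-10 + (-2 + 8))² = (-10 + 6)² = (-4)² = 16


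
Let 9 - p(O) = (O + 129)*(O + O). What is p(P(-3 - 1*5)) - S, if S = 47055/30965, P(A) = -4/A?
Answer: -1511335/12386 ≈ -122.02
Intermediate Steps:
S = 9411/6193 (S = 47055*(1/30965) = 9411/6193 ≈ 1.5196)
p(O) = 9 - 2*O*(129 + O) (p(O) = 9 - (O + 129)*(O + O) = 9 - (129 + O)*2*O = 9 - 2*O*(129 + O))
p(P(-3 - 1*5)) - S = (9 - (-1032)/(-3 - 1*5) - 2*16/(-3 - 1*5)**2) - 1*9411/6193 = (9 - (-1032)/(-3 - 5) - 2*16/(-3 - 5)**2) - 9411/6193 = (9 - (-1032)/(-8) - 2*(-4/(-8))**2) - 9411/6193 = (9 - (-1032)*(-1)/8 - 2*(-4*(-1/8))**2) - 9411/6193 = (9 - 258*1/2 - 2*(1/2)**2) - 9411/6193 = (9 - 129 - 2*1/4) - 9411/6193 = (9 - 129 - 1/2) - 9411/6193 = -241/2 - 9411/6193 = -1511335/12386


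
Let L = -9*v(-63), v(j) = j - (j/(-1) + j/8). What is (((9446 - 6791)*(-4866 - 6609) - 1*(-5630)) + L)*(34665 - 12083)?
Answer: -2751339562405/4 ≈ -6.8783e+11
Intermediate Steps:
v(j) = 15*j/8 (v(j) = j - (j*(-1) + j*(1/8)) = j - (-j + j/8) = j - (-7)*j/8 = j + 7*j/8 = 15*j/8)
L = 8505/8 (L = -135*(-63)/8 = -9*(-945/8) = 8505/8 ≈ 1063.1)
(((9446 - 6791)*(-4866 - 6609) - 1*(-5630)) + L)*(34665 - 12083) = (((9446 - 6791)*(-4866 - 6609) - 1*(-5630)) + 8505/8)*(34665 - 12083) = ((2655*(-11475) + 5630) + 8505/8)*22582 = ((-30466125 + 5630) + 8505/8)*22582 = (-30460495 + 8505/8)*22582 = -243675455/8*22582 = -2751339562405/4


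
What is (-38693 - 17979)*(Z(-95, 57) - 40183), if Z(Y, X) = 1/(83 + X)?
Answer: 11386252856/5 ≈ 2.2772e+9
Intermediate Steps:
(-38693 - 17979)*(Z(-95, 57) - 40183) = (-38693 - 17979)*(1/(83 + 57) - 40183) = -56672*(1/140 - 40183) = -56672*(-5625619/140) = 11386252856/5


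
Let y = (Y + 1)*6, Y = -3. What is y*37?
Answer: -444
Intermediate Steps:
y = -12 (y = (-3 + 1)*6 = -2*6 = -12)
y*37 = -12*37 = -444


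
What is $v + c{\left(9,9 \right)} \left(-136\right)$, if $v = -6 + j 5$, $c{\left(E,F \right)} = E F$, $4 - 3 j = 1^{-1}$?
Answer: $-11017$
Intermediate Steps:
$j = 1$ ($j = \frac{4}{3} - \frac{1}{3 \cdot 1} = \frac{4}{3} - \frac{1}{3} = 1$)
$v = -1$ ($v = -6 + 1 \cdot 5 = -6 + 5 = -1$)
$v + c{\left(9,9 \right)} \left(-136\right) = -1 + 9 \cdot 9 \left(-136\right) = -1 + 81 \left(-136\right) = -1 - 11016 = -11017$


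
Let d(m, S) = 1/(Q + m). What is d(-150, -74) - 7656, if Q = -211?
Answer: -2763817/361 ≈ -7656.0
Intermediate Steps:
d(m, S) = 1/(-211 + m)
d(-150, -74) - 7656 = 1/(-211 - 150) - 7656 = 1/(-361) - 7656 = -1/361 - 7656 = -2763817/361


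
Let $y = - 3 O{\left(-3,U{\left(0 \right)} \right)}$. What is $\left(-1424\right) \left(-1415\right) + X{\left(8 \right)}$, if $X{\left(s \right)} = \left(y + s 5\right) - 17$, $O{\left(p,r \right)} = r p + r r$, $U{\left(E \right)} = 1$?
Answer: $2014989$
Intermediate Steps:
$O{\left(p,r \right)} = r^{2} + p r$ ($O{\left(p,r \right)} = p r + r^{2} = r^{2} + p r$)
$y = 6$ ($y = - 3 \cdot 1 \left(-3 + 1\right) = - 3 \cdot 1 \left(-2\right) = \left(-3\right) \left(-2\right) = 6$)
$X{\left(s \right)} = -11 + 5 s$ ($X{\left(s \right)} = \left(6 + s 5\right) - 17 = \left(6 + 5 s\right) - 17 = -11 + 5 s$)
$\left(-1424\right) \left(-1415\right) + X{\left(8 \right)} = \left(-1424\right) \left(-1415\right) + \left(-11 + 5 \cdot 8\right) = 2014960 + \left(-11 + 40\right) = 2014960 + 29 = 2014989$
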